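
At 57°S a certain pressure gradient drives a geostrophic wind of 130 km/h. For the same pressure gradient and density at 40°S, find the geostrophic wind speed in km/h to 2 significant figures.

With the same pressure gradient and density, V_g ∝ 1/f ∝ 1/sin φ.
V₂ = V₁ · sin φ₁ / sin φ₂ = 130 × sin 57° / sin 40°
V₂ = 130 × 0.8387/0.6428 = 170 km/h

170 km/h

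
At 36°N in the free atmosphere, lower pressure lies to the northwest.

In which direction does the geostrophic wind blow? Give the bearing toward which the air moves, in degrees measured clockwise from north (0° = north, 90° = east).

045°

The pressure-gradient force points toward the northwest (bearing 315°).
Geostrophic balance: in the Northern Hemisphere the Coriolis force deflects motion to the right, so the geostrophic wind blows 90° to the right of the pressure-gradient force (low pressure on the left).
Rotating 315° by 90° clockwise gives 045° — the wind blows toward the northeast.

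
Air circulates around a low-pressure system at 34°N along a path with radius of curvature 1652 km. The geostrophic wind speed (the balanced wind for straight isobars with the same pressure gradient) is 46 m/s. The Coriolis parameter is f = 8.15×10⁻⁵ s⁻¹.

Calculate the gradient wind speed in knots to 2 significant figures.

70 knots

Around a low, centrifugal force acts outward with Coriolis, so pressure-gradient force balances both:
(1/ρ)|∂P/∂n| = fV + V²/R  →  V² + fR·V − fR·V_g = 0
With fR = 8.15×10⁻⁵ × 1652×10³ m = 135 m/s:
V = [−fR + √((fR)² + 4 fR V_g)]/2 = [−135 + √(135² + 4×135×46)]/2 = 36.2 m/s
Subgeostrophic (V < V_g = 46 m/s), as expected around a low.
Converting: 36.2 m/s × 1.944 = 70 knots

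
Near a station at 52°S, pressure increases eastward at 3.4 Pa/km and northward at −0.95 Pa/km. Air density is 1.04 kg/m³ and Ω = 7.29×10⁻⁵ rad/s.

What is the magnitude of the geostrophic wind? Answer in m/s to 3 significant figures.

Coriolis parameter at 52°S:
f = 2Ω sin φ = 2 × 7.29×10⁻⁵ × sin 52° = 1.15×10⁻⁴ s⁻¹
In the Southern Hemisphere f is negative: f = −1.15×10⁻⁴ s⁻¹.
Component geostrophic relations (x east, y north):
u_g = −(1/(fρ)) ∂P/∂y,  v_g = (1/(fρ)) ∂P/∂x
u_g = −(−0.95×10⁻³)/(−1.15×10⁻⁴ × 1.04) = −7.95 m/s;  v_g = (3.4×10⁻³)/(−1.15×10⁻⁴ × 1.04) = −28.5 m/s
|V_g| = √(u_g² + v_g²) = 29.5 m/s

29.5 m/s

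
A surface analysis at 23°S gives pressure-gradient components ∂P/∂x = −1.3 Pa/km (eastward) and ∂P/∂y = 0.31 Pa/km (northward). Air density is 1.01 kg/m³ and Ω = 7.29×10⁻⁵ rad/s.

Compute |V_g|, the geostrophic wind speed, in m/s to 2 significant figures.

Coriolis parameter at 23°S:
f = 2Ω sin φ = 2 × 7.29×10⁻⁵ × sin 23° = 5.70×10⁻⁵ s⁻¹
In the Southern Hemisphere f is negative: f = −5.70×10⁻⁵ s⁻¹.
Component geostrophic relations (x east, y north):
u_g = −(1/(fρ)) ∂P/∂y,  v_g = (1/(fρ)) ∂P/∂x
u_g = −(0.31×10⁻³)/(−5.70×10⁻⁵ × 1.01) = 5.39 m/s;  v_g = (−1.3×10⁻³)/(−5.70×10⁻⁵ × 1.01) = 22.6 m/s
|V_g| = √(u_g² + v_g²) = 23.2 m/s

23 m/s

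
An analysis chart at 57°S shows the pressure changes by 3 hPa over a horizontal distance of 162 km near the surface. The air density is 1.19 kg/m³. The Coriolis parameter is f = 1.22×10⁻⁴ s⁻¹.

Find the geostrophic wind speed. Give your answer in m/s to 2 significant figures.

13 m/s

Pressure gradient: |∂P/∂n| = 300 Pa / 162000 m = 1.85×10⁻³ Pa/m
Geostrophic balance (pressure-gradient force = Coriolis force):
V_g = (1/(fρ)) |∂P/∂n| = 1.85×10⁻³ / (1.22×10⁻⁴ × 1.19) = 12.8 m/s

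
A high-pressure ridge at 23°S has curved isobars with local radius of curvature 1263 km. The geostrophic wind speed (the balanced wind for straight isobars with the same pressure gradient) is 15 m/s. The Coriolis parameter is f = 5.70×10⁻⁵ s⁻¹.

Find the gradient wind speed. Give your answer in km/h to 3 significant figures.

Around a high, pressure-gradient force acts outward with centrifugal, so Coriolis balances both:
fV = (1/ρ)|∂P/∂n| + V²/R  →  V² − fR·V + fR·V_g = 0
With fR = 5.70×10⁻⁵ × 1263×10³ m = 72.0 m/s:
V = [fR − √((fR)² − 4 fR V_g)]/2 = [72.0 − √(72.0² − 4×72.0×15)]/2 = 21.3 m/s
Supergeostrophic (V > V_g = 15 m/s), as expected around a high.
Converting: 21.3 m/s × 3.6 = 76.7 km/h

76.7 km/h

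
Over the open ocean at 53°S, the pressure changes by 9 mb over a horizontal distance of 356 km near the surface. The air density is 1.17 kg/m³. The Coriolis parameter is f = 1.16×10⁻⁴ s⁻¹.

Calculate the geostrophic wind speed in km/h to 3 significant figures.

67.1 km/h

Pressure gradient: |∂P/∂n| = 900 Pa / 356000 m = 2.53×10⁻³ Pa/m
Geostrophic balance (pressure-gradient force = Coriolis force):
V_g = (1/(fρ)) |∂P/∂n| = 2.53×10⁻³ / (1.16×10⁻⁴ × 1.17) = 18.6 m/s
Converting: 18.6 m/s × 3.6 = 67.1 km/h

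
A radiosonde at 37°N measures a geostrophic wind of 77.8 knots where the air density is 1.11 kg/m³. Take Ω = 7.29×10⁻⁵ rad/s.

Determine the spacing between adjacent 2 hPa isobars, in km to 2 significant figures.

Coriolis parameter at 37°N:
f = 2Ω sin φ = 2 × 7.29×10⁻⁵ × sin 37° = 8.77×10⁻⁵ s⁻¹
Wind speed in SI: 77.8 knots = 40.0 m/s
Geostrophic balance rearranged: |∂P/∂n| = f ρ V_g
|∂P/∂n| = 8.77×10⁻⁵ × 1.11 × 40.0 = 3.90×10⁻³ Pa/m
Isobar spacing: Δn = ΔP/|∂P/∂n| = 200 Pa / 3.90×10⁻³ Pa/m = 51306 m ≈ 51 km

51 km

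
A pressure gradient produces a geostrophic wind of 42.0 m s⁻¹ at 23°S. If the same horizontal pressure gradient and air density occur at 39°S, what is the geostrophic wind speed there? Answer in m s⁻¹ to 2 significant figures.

26 m s⁻¹

With the same pressure gradient and density, V_g ∝ 1/f ∝ 1/sin φ.
V₂ = V₁ · sin φ₁ / sin φ₂ = 42.0 × sin 23° / sin 39°
V₂ = 42.0 × 0.3907/0.6293 = 26 m s⁻¹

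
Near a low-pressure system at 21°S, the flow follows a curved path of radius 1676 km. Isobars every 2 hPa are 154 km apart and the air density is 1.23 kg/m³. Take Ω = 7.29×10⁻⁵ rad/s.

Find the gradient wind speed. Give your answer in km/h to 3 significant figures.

Coriolis parameter at 21°S:
f = 2Ω sin φ = 2 × 7.29×10⁻⁵ × sin 21° = 5.23×10⁻⁵ s⁻¹
Pressure gradient: |∂P/∂n| = 200 Pa / 154000 m = 1.30×10⁻³ Pa/m
Geostrophic speed: V_g = |∂P/∂n|/(fρ) = 1.30×10⁻³/(5.23×10⁻⁵ × 1.23) = 20.2 m/s
Around a low, centrifugal force acts outward with Coriolis, so pressure-gradient force balances both:
(1/ρ)|∂P/∂n| = fV + V²/R  →  V² + fR·V − fR·V_g = 0
With fR = 5.23×10⁻⁵ × 1676×10³ m = 87.6 m/s:
V = [−fR + √((fR)² + 4 fR V_g)]/2 = [−87.6 + √(87.6² + 4×87.6×20.2)]/2 = 16.9 m/s
Subgeostrophic (V < V_g = 20.2 m/s), as expected around a low.
Converting: 16.9 m/s × 3.6 = 61.0 km/h

61.0 km/h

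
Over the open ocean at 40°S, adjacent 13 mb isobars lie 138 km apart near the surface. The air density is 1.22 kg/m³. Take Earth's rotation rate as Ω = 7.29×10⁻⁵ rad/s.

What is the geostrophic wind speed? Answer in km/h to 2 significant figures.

300 km/h

Coriolis parameter at 40°S:
f = 2Ω sin φ = 2 × 7.29×10⁻⁵ × sin 40° = 9.37×10⁻⁵ s⁻¹
Pressure gradient: |∂P/∂n| = 1300 Pa / 138000 m = 9.42×10⁻³ Pa/m
Geostrophic balance (pressure-gradient force = Coriolis force):
V_g = (1/(fρ)) |∂P/∂n| = 9.42×10⁻³ / (9.37×10⁻⁵ × 1.22) = 82.4 m/s
Converting: 82.4 m/s × 3.6 = 300 km/h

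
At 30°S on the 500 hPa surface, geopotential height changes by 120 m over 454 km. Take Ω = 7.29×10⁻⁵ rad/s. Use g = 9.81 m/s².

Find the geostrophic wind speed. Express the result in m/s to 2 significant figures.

Coriolis parameter at 30°S:
f = 2Ω sin φ = 2 × 7.29×10⁻⁵ × sin 30° = 7.29×10⁻⁵ s⁻¹
Height gradient: |∂Z/∂n| = 120 m / 454000 m = 2.64×10⁻⁴
On a pressure surface, geostrophic balance gives V_g = (g/f)|∂Z/∂n|:
V_g = 9.81 × 2.64×10⁻⁴ / 7.29×10⁻⁵ = 35.6 m/s

36 m/s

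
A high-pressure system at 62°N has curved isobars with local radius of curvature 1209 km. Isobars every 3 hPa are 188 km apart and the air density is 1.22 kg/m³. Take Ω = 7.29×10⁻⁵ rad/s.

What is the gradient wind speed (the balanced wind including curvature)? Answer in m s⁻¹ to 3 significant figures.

10.9 m s⁻¹

Coriolis parameter at 62°N:
f = 2Ω sin φ = 2 × 7.29×10⁻⁵ × sin 62° = 1.29×10⁻⁴ s⁻¹
Pressure gradient: |∂P/∂n| = 300 Pa / 188000 m = 1.60×10⁻³ Pa/m
Geostrophic speed: V_g = |∂P/∂n|/(fρ) = 1.60×10⁻³/(1.29×10⁻⁴ × 1.22) = 10.2 m/s
Around a high, pressure-gradient force acts outward with centrifugal, so Coriolis balances both:
fV = (1/ρ)|∂P/∂n| + V²/R  →  V² − fR·V + fR·V_g = 0
With fR = 1.29×10⁻⁴ × 1209×10³ m = 156 m/s:
V = [fR − √((fR)² − 4 fR V_g)]/2 = [156 − √(156² − 4×156×10.2)]/2 = 10.9 m/s
Supergeostrophic (V > V_g = 10.2 m/s), as expected around a high.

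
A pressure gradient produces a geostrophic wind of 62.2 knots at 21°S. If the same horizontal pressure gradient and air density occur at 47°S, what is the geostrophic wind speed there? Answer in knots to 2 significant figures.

30 knots

With the same pressure gradient and density, V_g ∝ 1/f ∝ 1/sin φ.
V₂ = V₁ · sin φ₁ / sin φ₂ = 62.2 × sin 21° / sin 47°
V₂ = 62.2 × 0.3584/0.7314 = 30 knots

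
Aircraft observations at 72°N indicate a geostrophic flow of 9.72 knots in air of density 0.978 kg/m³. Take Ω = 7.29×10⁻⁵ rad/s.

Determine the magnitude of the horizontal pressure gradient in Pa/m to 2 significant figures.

Coriolis parameter at 72°N:
f = 2Ω sin φ = 2 × 7.29×10⁻⁵ × sin 72° = 1.39×10⁻⁴ s⁻¹
Wind speed in SI: 9.72 knots = 5.00 m/s
Geostrophic balance rearranged: |∂P/∂n| = f ρ V_g
|∂P/∂n| = 1.39×10⁻⁴ × 0.978 × 5.00 = 6.78×10⁻⁴ Pa/m

6.8×10⁻⁴ Pa/m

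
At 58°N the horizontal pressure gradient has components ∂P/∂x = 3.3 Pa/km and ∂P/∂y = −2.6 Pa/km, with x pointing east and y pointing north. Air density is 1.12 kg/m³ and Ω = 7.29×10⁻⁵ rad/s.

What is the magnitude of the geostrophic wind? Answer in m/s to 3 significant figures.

Coriolis parameter at 58°N:
f = 2Ω sin φ = 2 × 7.29×10⁻⁵ × sin 58° = 1.24×10⁻⁴ s⁻¹
Component geostrophic relations (x east, y north):
u_g = −(1/(fρ)) ∂P/∂y,  v_g = (1/(fρ)) ∂P/∂x
u_g = −(−2.6×10⁻³)/(1.24×10⁻⁴ × 1.12) = 18.8 m/s;  v_g = (3.3×10⁻³)/(1.24×10⁻⁴ × 1.12) = 23.8 m/s
|V_g| = √(u_g² + v_g²) = 30.3 m/s

30.3 m/s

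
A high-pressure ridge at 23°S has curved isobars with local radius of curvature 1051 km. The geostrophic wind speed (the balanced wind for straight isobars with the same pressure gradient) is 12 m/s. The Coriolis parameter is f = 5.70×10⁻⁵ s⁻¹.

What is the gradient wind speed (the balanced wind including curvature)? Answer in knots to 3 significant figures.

Around a high, pressure-gradient force acts outward with centrifugal, so Coriolis balances both:
fV = (1/ρ)|∂P/∂n| + V²/R  →  V² − fR·V + fR·V_g = 0
With fR = 5.70×10⁻⁵ × 1051×10³ m = 59.9 m/s:
V = [fR − √((fR)² − 4 fR V_g)]/2 = [59.9 − √(59.9² − 4×59.9×12)]/2 = 16.6 m/s
Supergeostrophic (V > V_g = 12 m/s), as expected around a high.
Converting: 16.6 m/s × 1.944 = 32.3 knots

32.3 knots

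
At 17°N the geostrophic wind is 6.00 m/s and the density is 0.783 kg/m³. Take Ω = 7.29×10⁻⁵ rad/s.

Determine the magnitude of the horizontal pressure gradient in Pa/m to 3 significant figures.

2.00×10⁻⁴ Pa/m

Coriolis parameter at 17°N:
f = 2Ω sin φ = 2 × 7.29×10⁻⁵ × sin 17° = 4.26×10⁻⁵ s⁻¹
Geostrophic balance rearranged: |∂P/∂n| = f ρ V_g
|∂P/∂n| = 4.26×10⁻⁵ × 0.783 × 6.00 = 2.00×10⁻⁴ Pa/m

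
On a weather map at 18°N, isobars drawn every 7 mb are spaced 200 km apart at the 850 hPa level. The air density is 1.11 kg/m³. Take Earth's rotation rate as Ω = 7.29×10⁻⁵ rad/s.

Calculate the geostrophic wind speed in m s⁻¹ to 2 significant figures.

Coriolis parameter at 18°N:
f = 2Ω sin φ = 2 × 7.29×10⁻⁵ × sin 18° = 4.51×10⁻⁵ s⁻¹
Pressure gradient: |∂P/∂n| = 700 Pa / 200000 m = 3.50×10⁻³ Pa/m
Geostrophic balance (pressure-gradient force = Coriolis force):
V_g = (1/(fρ)) |∂P/∂n| = 3.50×10⁻³ / (4.51×10⁻⁵ × 1.11) = 70.0 m/s

70 m s⁻¹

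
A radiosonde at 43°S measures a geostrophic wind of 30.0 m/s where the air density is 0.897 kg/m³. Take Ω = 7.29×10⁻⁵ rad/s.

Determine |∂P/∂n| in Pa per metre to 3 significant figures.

Coriolis parameter at 43°S:
f = 2Ω sin φ = 2 × 7.29×10⁻⁵ × sin 43° = 9.94×10⁻⁵ s⁻¹
Geostrophic balance rearranged: |∂P/∂n| = f ρ V_g
|∂P/∂n| = 9.94×10⁻⁵ × 0.897 × 30.0 = 2.68×10⁻³ Pa/m

2.68×10⁻³ Pa/m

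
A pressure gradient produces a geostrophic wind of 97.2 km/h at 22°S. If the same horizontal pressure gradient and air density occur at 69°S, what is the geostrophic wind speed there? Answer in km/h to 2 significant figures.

39 km/h

With the same pressure gradient and density, V_g ∝ 1/f ∝ 1/sin φ.
V₂ = V₁ · sin φ₁ / sin φ₂ = 97.2 × sin 22° / sin 69°
V₂ = 97.2 × 0.3746/0.9336 = 39 km/h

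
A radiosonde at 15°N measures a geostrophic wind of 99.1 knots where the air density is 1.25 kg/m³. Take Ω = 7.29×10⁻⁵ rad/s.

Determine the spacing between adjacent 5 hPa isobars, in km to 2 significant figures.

Coriolis parameter at 15°N:
f = 2Ω sin φ = 2 × 7.29×10⁻⁵ × sin 15° = 3.77×10⁻⁵ s⁻¹
Wind speed in SI: 99.1 knots = 51.0 m/s
Geostrophic balance rearranged: |∂P/∂n| = f ρ V_g
|∂P/∂n| = 3.77×10⁻⁵ × 1.25 × 51.0 = 2.40×10⁻³ Pa/m
Isobar spacing: Δn = ΔP/|∂P/∂n| = 500 Pa / 2.40×10⁻³ Pa/m = 207919 m ≈ 210 km

210 km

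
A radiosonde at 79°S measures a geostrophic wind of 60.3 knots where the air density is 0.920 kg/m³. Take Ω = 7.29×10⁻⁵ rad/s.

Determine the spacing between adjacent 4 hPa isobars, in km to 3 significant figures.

97.9 km

Coriolis parameter at 79°S:
f = 2Ω sin φ = 2 × 7.29×10⁻⁵ × sin 79° = 1.43×10⁻⁴ s⁻¹
Wind speed in SI: 60.3 knots = 31.0 m/s
Geostrophic balance rearranged: |∂P/∂n| = f ρ V_g
|∂P/∂n| = 1.43×10⁻⁴ × 0.920 × 31.0 = 4.08×10⁻³ Pa/m
Isobar spacing: Δn = ΔP/|∂P/∂n| = 400 Pa / 4.08×10⁻³ Pa/m = 97929 m ≈ 97.9 km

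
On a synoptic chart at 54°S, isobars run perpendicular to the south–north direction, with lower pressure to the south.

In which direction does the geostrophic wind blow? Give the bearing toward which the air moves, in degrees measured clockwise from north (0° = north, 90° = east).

090°

The pressure-gradient force points toward the south (bearing 180°).
Geostrophic balance: in the Southern Hemisphere the Coriolis force deflects motion to the left, so the geostrophic wind blows 90° to the left of the pressure-gradient force (low pressure on the right).
Rotating 180° by 90° counterclockwise gives 090° — the wind blows toward the east.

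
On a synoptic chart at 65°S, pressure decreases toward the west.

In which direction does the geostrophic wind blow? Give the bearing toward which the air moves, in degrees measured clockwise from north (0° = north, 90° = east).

180°

The pressure-gradient force points toward the west (bearing 270°).
Geostrophic balance: in the Southern Hemisphere the Coriolis force deflects motion to the left, so the geostrophic wind blows 90° to the left of the pressure-gradient force (low pressure on the right).
Rotating 270° by 90° counterclockwise gives 180° — the wind blows toward the south.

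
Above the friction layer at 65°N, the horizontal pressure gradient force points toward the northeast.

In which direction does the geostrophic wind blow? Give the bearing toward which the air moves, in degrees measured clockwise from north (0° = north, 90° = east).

The pressure-gradient force points toward the northeast (bearing 045°).
Geostrophic balance: in the Northern Hemisphere the Coriolis force deflects motion to the right, so the geostrophic wind blows 90° to the right of the pressure-gradient force (low pressure on the left).
Rotating 045° by 90° clockwise gives 135° — the wind blows toward the southeast.

135°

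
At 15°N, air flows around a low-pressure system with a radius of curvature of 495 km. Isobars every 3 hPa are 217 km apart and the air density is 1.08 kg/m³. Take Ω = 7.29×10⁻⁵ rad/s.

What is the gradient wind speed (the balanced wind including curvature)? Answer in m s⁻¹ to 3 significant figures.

17.5 m s⁻¹

Coriolis parameter at 15°N:
f = 2Ω sin φ = 2 × 7.29×10⁻⁵ × sin 15° = 3.77×10⁻⁵ s⁻¹
Pressure gradient: |∂P/∂n| = 300 Pa / 217000 m = 1.38×10⁻³ Pa/m
Geostrophic speed: V_g = |∂P/∂n|/(fρ) = 1.38×10⁻³/(3.77×10⁻⁵ × 1.08) = 33.9 m/s
Around a low, centrifugal force acts outward with Coriolis, so pressure-gradient force balances both:
(1/ρ)|∂P/∂n| = fV + V²/R  →  V² + fR·V − fR·V_g = 0
With fR = 3.77×10⁻⁵ × 495×10³ m = 18.7 m/s:
V = [−fR + √((fR)² + 4 fR V_g)]/2 = [−18.7 + √(18.7² + 4×18.7×33.9)]/2 = 17.5 m/s
Subgeostrophic (V < V_g = 33.9 m/s), as expected around a low.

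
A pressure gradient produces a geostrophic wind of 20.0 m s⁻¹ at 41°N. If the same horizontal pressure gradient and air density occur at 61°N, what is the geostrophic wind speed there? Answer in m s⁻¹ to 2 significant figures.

15 m s⁻¹

With the same pressure gradient and density, V_g ∝ 1/f ∝ 1/sin φ.
V₂ = V₁ · sin φ₁ / sin φ₂ = 20.0 × sin 41° / sin 61°
V₂ = 20.0 × 0.6561/0.8746 = 15 m s⁻¹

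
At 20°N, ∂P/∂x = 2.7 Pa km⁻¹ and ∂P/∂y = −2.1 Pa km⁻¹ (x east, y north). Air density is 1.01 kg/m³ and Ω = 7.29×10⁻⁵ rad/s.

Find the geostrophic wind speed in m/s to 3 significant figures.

Coriolis parameter at 20°N:
f = 2Ω sin φ = 2 × 7.29×10⁻⁵ × sin 20° = 4.99×10⁻⁵ s⁻¹
Component geostrophic relations (x east, y north):
u_g = −(1/(fρ)) ∂P/∂y,  v_g = (1/(fρ)) ∂P/∂x
u_g = −(−2.1×10⁻³)/(4.99×10⁻⁵ × 1.01) = 41.7 m/s;  v_g = (2.7×10⁻³)/(4.99×10⁻⁵ × 1.01) = 53.6 m/s
|V_g| = √(u_g² + v_g²) = 67.9 m/s

67.9 m/s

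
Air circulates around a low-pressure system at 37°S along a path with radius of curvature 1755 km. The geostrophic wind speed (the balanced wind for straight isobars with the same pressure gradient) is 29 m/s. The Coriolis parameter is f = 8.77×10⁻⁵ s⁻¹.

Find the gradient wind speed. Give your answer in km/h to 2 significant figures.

90 km/h

Around a low, centrifugal force acts outward with Coriolis, so pressure-gradient force balances both:
(1/ρ)|∂P/∂n| = fV + V²/R  →  V² + fR·V − fR·V_g = 0
With fR = 8.77×10⁻⁵ × 1755×10³ m = 154 m/s:
V = [−fR + √((fR)² + 4 fR V_g)]/2 = [−154 + √(154² + 4×154×29)]/2 = 25 m/s
Subgeostrophic (V < V_g = 29 m/s), as expected around a low.
Converting: 25 m/s × 3.6 = 90 km/h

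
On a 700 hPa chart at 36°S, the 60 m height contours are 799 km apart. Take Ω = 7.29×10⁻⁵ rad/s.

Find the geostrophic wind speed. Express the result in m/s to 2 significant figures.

8.6 m/s

Coriolis parameter at 36°S:
f = 2Ω sin φ = 2 × 7.29×10⁻⁵ × sin 36° = 8.57×10⁻⁵ s⁻¹
Height gradient: |∂Z/∂n| = 60 m / 799000 m = 7.51×10⁻⁵
On a pressure surface, geostrophic balance gives V_g = (g/f)|∂Z/∂n|:
V_g = 9.81 × 7.51×10⁻⁵ / 8.57×10⁻⁵ = 8.60 m/s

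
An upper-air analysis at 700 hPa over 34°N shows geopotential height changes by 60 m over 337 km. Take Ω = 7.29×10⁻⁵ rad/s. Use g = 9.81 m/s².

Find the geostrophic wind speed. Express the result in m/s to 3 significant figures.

21.4 m/s

Coriolis parameter at 34°N:
f = 2Ω sin φ = 2 × 7.29×10⁻⁵ × sin 34° = 8.15×10⁻⁵ s⁻¹
Height gradient: |∂Z/∂n| = 60 m / 337000 m = 1.78×10⁻⁴
On a pressure surface, geostrophic balance gives V_g = (g/f)|∂Z/∂n|:
V_g = 9.81 × 1.78×10⁻⁴ / 8.15×10⁻⁵ = 21.4 m/s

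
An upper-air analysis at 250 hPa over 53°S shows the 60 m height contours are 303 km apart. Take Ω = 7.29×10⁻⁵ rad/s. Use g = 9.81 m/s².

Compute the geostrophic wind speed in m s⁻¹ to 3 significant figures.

Coriolis parameter at 53°S:
f = 2Ω sin φ = 2 × 7.29×10⁻⁵ × sin 53° = 1.16×10⁻⁴ s⁻¹
Height gradient: |∂Z/∂n| = 60 m / 303000 m = 1.98×10⁻⁴
On a pressure surface, geostrophic balance gives V_g = (g/f)|∂Z/∂n|:
V_g = 9.81 × 1.98×10⁻⁴ / 1.16×10⁻⁴ = 16.7 m/s

16.7 m s⁻¹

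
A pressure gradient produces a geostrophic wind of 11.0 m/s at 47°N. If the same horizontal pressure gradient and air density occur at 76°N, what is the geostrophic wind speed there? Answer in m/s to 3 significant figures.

With the same pressure gradient and density, V_g ∝ 1/f ∝ 1/sin φ.
V₂ = V₁ · sin φ₁ / sin φ₂ = 11.0 × sin 47° / sin 76°
V₂ = 11.0 × 0.7314/0.9703 = 8.29 m/s

8.29 m/s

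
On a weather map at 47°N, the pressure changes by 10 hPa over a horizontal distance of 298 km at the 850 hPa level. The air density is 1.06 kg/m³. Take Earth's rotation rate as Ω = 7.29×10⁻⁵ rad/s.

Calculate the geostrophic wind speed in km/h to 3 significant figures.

Coriolis parameter at 47°N:
f = 2Ω sin φ = 2 × 7.29×10⁻⁵ × sin 47° = 1.07×10⁻⁴ s⁻¹
Pressure gradient: |∂P/∂n| = 1000 Pa / 298000 m = 3.36×10⁻³ Pa/m
Geostrophic balance (pressure-gradient force = Coriolis force):
V_g = (1/(fρ)) |∂P/∂n| = 3.36×10⁻³ / (1.07×10⁻⁴ × 1.06) = 29.7 m/s
Converting: 29.7 m/s × 3.6 = 107 km/h

107 km/h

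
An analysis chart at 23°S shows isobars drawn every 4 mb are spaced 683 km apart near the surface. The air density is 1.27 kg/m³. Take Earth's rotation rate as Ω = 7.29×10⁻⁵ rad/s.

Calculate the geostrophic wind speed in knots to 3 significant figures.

Coriolis parameter at 23°S:
f = 2Ω sin φ = 2 × 7.29×10⁻⁵ × sin 23° = 5.70×10⁻⁵ s⁻¹
Pressure gradient: |∂P/∂n| = 400 Pa / 683000 m = 5.86×10⁻⁴ Pa/m
Geostrophic balance (pressure-gradient force = Coriolis force):
V_g = (1/(fρ)) |∂P/∂n| = 5.86×10⁻⁴ / (5.70×10⁻⁵ × 1.27) = 8.09 m/s
Converting: 8.09 m/s × 1.944 = 15.7 knots

15.7 knots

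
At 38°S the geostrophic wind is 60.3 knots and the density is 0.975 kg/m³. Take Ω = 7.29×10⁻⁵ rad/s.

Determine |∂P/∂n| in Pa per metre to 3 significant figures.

2.71×10⁻³ Pa/m

Coriolis parameter at 38°S:
f = 2Ω sin φ = 2 × 7.29×10⁻⁵ × sin 38° = 8.98×10⁻⁵ s⁻¹
Wind speed in SI: 60.3 knots = 31.0 m/s
Geostrophic balance rearranged: |∂P/∂n| = f ρ V_g
|∂P/∂n| = 8.98×10⁻⁵ × 0.975 × 31.0 = 2.71×10⁻³ Pa/m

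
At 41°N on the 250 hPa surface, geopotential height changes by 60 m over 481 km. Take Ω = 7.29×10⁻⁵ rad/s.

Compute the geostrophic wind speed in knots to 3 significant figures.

Coriolis parameter at 41°N:
f = 2Ω sin φ = 2 × 7.29×10⁻⁵ × sin 41° = 9.57×10⁻⁵ s⁻¹
Height gradient: |∂Z/∂n| = 60 m / 481000 m = 1.25×10⁻⁴
On a pressure surface, geostrophic balance gives V_g = (g/f)|∂Z/∂n|:
V_g = 9.81 × 1.25×10⁻⁴ / 9.57×10⁻⁵ = 12.8 m/s
Converting: 12.8 m/s × 1.944 = 24.9 knots

24.9 knots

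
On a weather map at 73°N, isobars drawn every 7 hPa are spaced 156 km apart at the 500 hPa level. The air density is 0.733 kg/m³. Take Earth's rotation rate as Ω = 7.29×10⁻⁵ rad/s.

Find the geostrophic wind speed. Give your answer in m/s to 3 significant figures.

Coriolis parameter at 73°N:
f = 2Ω sin φ = 2 × 7.29×10⁻⁵ × sin 73° = 1.39×10⁻⁴ s⁻¹
Pressure gradient: |∂P/∂n| = 700 Pa / 156000 m = 4.49×10⁻³ Pa/m
Geostrophic balance (pressure-gradient force = Coriolis force):
V_g = (1/(fρ)) |∂P/∂n| = 4.49×10⁻³ / (1.39×10⁻⁴ × 0.733) = 43.9 m/s

43.9 m/s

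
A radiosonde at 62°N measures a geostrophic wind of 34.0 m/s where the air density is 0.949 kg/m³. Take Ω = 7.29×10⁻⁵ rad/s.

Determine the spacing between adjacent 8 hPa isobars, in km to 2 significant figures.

Coriolis parameter at 62°N:
f = 2Ω sin φ = 2 × 7.29×10⁻⁵ × sin 62° = 1.29×10⁻⁴ s⁻¹
Geostrophic balance rearranged: |∂P/∂n| = f ρ V_g
|∂P/∂n| = 1.29×10⁻⁴ × 0.949 × 34.0 = 4.15×10⁻³ Pa/m
Isobar spacing: Δn = ΔP/|∂P/∂n| = 800 Pa / 4.15×10⁻³ Pa/m = 192598 m ≈ 190 km

190 km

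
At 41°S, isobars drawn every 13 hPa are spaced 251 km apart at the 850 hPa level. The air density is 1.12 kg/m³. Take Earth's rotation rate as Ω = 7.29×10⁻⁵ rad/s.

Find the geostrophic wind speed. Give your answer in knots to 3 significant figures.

94.0 knots

Coriolis parameter at 41°S:
f = 2Ω sin φ = 2 × 7.29×10⁻⁵ × sin 41° = 9.57×10⁻⁵ s⁻¹
Pressure gradient: |∂P/∂n| = 1300 Pa / 251000 m = 5.18×10⁻³ Pa/m
Geostrophic balance (pressure-gradient force = Coriolis force):
V_g = (1/(fρ)) |∂P/∂n| = 5.18×10⁻³ / (9.57×10⁻⁵ × 1.12) = 48.3 m/s
Converting: 48.3 m/s × 1.944 = 94.0 knots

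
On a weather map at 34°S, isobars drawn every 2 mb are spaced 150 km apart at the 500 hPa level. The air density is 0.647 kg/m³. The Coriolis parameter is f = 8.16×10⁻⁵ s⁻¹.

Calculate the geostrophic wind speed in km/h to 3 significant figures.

Pressure gradient: |∂P/∂n| = 200 Pa / 150000 m = 1.33×10⁻³ Pa/m
Geostrophic balance (pressure-gradient force = Coriolis force):
V_g = (1/(fρ)) |∂P/∂n| = 1.33×10⁻³ / (8.16×10⁻⁵ × 0.647) = 25.3 m/s
Converting: 25.3 m/s × 3.6 = 90.9 km/h

90.9 km/h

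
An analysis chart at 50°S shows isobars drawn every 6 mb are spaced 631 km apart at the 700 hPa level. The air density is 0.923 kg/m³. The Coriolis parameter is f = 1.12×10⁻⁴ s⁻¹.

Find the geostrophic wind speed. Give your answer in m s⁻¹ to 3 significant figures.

9.20 m s⁻¹

Pressure gradient: |∂P/∂n| = 600 Pa / 631000 m = 9.51×10⁻⁴ Pa/m
Geostrophic balance (pressure-gradient force = Coriolis force):
V_g = (1/(fρ)) |∂P/∂n| = 9.51×10⁻⁴ / (1.12×10⁻⁴ × 0.923) = 9.20 m/s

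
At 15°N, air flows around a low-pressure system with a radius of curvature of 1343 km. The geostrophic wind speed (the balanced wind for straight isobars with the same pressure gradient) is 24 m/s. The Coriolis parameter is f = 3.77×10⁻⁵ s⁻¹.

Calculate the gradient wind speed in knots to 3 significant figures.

34.5 knots

Around a low, centrifugal force acts outward with Coriolis, so pressure-gradient force balances both:
(1/ρ)|∂P/∂n| = fV + V²/R  →  V² + fR·V − fR·V_g = 0
With fR = 3.77×10⁻⁵ × 1343×10³ m = 50.6 m/s:
V = [−fR + √((fR)² + 4 fR V_g)]/2 = [−50.6 + √(50.6² + 4×50.6×24)]/2 = 17.8 m/s
Subgeostrophic (V < V_g = 24 m/s), as expected around a low.
Converting: 17.8 m/s × 1.944 = 34.5 knots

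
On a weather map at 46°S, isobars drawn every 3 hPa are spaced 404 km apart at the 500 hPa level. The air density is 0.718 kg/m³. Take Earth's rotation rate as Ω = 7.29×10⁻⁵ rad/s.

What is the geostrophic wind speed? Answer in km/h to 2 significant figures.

35 km/h

Coriolis parameter at 46°S:
f = 2Ω sin φ = 2 × 7.29×10⁻⁵ × sin 46° = 1.05×10⁻⁴ s⁻¹
Pressure gradient: |∂P/∂n| = 300 Pa / 404000 m = 7.43×10⁻⁴ Pa/m
Geostrophic balance (pressure-gradient force = Coriolis force):
V_g = (1/(fρ)) |∂P/∂n| = 7.43×10⁻⁴ / (1.05×10⁻⁴ × 0.718) = 9.86 m/s
Converting: 9.86 m/s × 3.6 = 35 km/h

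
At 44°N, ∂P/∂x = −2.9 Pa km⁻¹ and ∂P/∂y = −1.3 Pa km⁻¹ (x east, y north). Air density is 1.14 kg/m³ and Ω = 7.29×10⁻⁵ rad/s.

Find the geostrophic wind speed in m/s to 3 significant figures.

27.5 m/s

Coriolis parameter at 44°N:
f = 2Ω sin φ = 2 × 7.29×10⁻⁵ × sin 44° = 1.01×10⁻⁴ s⁻¹
Component geostrophic relations (x east, y north):
u_g = −(1/(fρ)) ∂P/∂y,  v_g = (1/(fρ)) ∂P/∂x
u_g = −(−1.3×10⁻³)/(1.01×10⁻⁴ × 1.14) = 11.3 m/s;  v_g = (−2.9×10⁻³)/(1.01×10⁻⁴ × 1.14) = −25.1 m/s
|V_g| = √(u_g² + v_g²) = 27.5 m/s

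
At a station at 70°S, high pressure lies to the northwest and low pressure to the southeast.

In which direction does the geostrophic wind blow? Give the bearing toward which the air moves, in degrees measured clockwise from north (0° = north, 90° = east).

045°

The pressure-gradient force points toward the southeast (bearing 135°).
Geostrophic balance: in the Southern Hemisphere the Coriolis force deflects motion to the left, so the geostrophic wind blows 90° to the left of the pressure-gradient force (low pressure on the right).
Rotating 135° by 90° counterclockwise gives 045° — the wind blows toward the northeast.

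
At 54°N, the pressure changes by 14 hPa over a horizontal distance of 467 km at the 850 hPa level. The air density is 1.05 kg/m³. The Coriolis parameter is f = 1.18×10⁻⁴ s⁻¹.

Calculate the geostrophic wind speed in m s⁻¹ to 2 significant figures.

Pressure gradient: |∂P/∂n| = 1400 Pa / 467000 m = 3.00×10⁻³ Pa/m
Geostrophic balance (pressure-gradient force = Coriolis force):
V_g = (1/(fρ)) |∂P/∂n| = 3.00×10⁻³ / (1.18×10⁻⁴ × 1.05) = 24.2 m/s

24 m s⁻¹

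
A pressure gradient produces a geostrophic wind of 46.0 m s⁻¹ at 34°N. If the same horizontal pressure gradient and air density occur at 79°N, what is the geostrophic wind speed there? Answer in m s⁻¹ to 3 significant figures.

26.2 m s⁻¹

With the same pressure gradient and density, V_g ∝ 1/f ∝ 1/sin φ.
V₂ = V₁ · sin φ₁ / sin φ₂ = 46.0 × sin 34° / sin 79°
V₂ = 46.0 × 0.5592/0.9816 = 26.2 m s⁻¹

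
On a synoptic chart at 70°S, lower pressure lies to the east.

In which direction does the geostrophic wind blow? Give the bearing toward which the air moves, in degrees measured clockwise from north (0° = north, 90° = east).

The pressure-gradient force points toward the east (bearing 090°).
Geostrophic balance: in the Southern Hemisphere the Coriolis force deflects motion to the left, so the geostrophic wind blows 90° to the left of the pressure-gradient force (low pressure on the right).
Rotating 090° by 90° counterclockwise gives 000° — the wind blows toward the north.

000°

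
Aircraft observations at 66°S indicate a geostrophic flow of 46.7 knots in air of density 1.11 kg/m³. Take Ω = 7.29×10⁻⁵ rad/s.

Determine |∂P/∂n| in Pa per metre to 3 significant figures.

Coriolis parameter at 66°S:
f = 2Ω sin φ = 2 × 7.29×10⁻⁵ × sin 66° = 1.33×10⁻⁴ s⁻¹
Wind speed in SI: 46.7 knots = 24.0 m/s
Geostrophic balance rearranged: |∂P/∂n| = f ρ V_g
|∂P/∂n| = 1.33×10⁻⁴ × 1.11 × 24.0 = 3.55×10⁻³ Pa/m

3.55×10⁻³ Pa/m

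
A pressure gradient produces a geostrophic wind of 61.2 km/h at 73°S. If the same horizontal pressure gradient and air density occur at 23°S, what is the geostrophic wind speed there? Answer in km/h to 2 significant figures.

150 km/h

With the same pressure gradient and density, V_g ∝ 1/f ∝ 1/sin φ.
V₂ = V₁ · sin φ₁ / sin φ₂ = 61.2 × sin 73° / sin 23°
V₂ = 61.2 × 0.9563/0.3907 = 150 km/h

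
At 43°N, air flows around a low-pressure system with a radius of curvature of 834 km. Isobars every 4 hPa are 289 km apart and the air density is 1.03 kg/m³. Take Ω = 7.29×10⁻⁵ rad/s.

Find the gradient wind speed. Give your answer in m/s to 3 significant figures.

11.8 m/s

Coriolis parameter at 43°N:
f = 2Ω sin φ = 2 × 7.29×10⁻⁵ × sin 43° = 9.94×10⁻⁵ s⁻¹
Pressure gradient: |∂P/∂n| = 400 Pa / 289000 m = 1.38×10⁻³ Pa/m
Geostrophic speed: V_g = |∂P/∂n|/(fρ) = 1.38×10⁻³/(9.94×10⁻⁵ × 1.03) = 13.5 m/s
Around a low, centrifugal force acts outward with Coriolis, so pressure-gradient force balances both:
(1/ρ)|∂P/∂n| = fV + V²/R  →  V² + fR·V − fR·V_g = 0
With fR = 9.94×10⁻⁵ × 834×10³ m = 82.9 m/s:
V = [−fR + √((fR)² + 4 fR V_g)]/2 = [−82.9 + √(82.9² + 4×82.9×13.5)]/2 = 11.8 m/s
Subgeostrophic (V < V_g = 13.5 m/s), as expected around a low.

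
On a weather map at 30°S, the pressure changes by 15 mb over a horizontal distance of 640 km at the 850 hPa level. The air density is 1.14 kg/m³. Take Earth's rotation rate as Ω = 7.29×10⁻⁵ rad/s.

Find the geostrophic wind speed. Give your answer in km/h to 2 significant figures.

Coriolis parameter at 30°S:
f = 2Ω sin φ = 2 × 7.29×10⁻⁵ × sin 30° = 7.29×10⁻⁵ s⁻¹
Pressure gradient: |∂P/∂n| = 1500 Pa / 640000 m = 2.34×10⁻³ Pa/m
Geostrophic balance (pressure-gradient force = Coriolis force):
V_g = (1/(fρ)) |∂P/∂n| = 2.34×10⁻³ / (7.29×10⁻⁵ × 1.14) = 28.2 m/s
Converting: 28.2 m/s × 3.6 = 100 km/h

100 km/h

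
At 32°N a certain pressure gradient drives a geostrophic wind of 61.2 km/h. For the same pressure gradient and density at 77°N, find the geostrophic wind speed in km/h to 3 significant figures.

With the same pressure gradient and density, V_g ∝ 1/f ∝ 1/sin φ.
V₂ = V₁ · sin φ₁ / sin φ₂ = 61.2 × sin 32° / sin 77°
V₂ = 61.2 × 0.5299/0.9744 = 33.3 km/h

33.3 km/h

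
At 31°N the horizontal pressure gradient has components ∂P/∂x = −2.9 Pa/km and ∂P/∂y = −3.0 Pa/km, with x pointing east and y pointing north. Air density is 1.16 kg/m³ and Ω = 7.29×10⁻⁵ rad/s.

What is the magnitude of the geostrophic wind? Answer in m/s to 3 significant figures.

47.9 m/s

Coriolis parameter at 31°N:
f = 2Ω sin φ = 2 × 7.29×10⁻⁵ × sin 31° = 7.51×10⁻⁵ s⁻¹
Component geostrophic relations (x east, y north):
u_g = −(1/(fρ)) ∂P/∂y,  v_g = (1/(fρ)) ∂P/∂x
u_g = −(−3.0×10⁻³)/(7.51×10⁻⁵ × 1.16) = 34.4 m/s;  v_g = (−2.9×10⁻³)/(7.51×10⁻⁵ × 1.16) = −33.3 m/s
|V_g| = √(u_g² + v_g²) = 47.9 m/s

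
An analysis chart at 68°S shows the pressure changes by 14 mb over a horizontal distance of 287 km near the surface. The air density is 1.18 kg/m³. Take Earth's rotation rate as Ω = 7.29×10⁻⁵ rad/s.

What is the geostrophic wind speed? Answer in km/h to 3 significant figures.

Coriolis parameter at 68°S:
f = 2Ω sin φ = 2 × 7.29×10⁻⁵ × sin 68° = 1.35×10⁻⁴ s⁻¹
Pressure gradient: |∂P/∂n| = 1400 Pa / 287000 m = 4.88×10⁻³ Pa/m
Geostrophic balance (pressure-gradient force = Coriolis force):
V_g = (1/(fρ)) |∂P/∂n| = 4.88×10⁻³ / (1.35×10⁻⁴ × 1.18) = 30.6 m/s
Converting: 30.6 m/s × 3.6 = 110 km/h

110 km/h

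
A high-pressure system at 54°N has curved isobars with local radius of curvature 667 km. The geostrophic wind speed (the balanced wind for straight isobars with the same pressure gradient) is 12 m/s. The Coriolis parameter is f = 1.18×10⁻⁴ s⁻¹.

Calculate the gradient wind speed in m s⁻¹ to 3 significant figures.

14.8 m s⁻¹

Around a high, pressure-gradient force acts outward with centrifugal, so Coriolis balances both:
fV = (1/ρ)|∂P/∂n| + V²/R  →  V² − fR·V + fR·V_g = 0
With fR = 1.18×10⁻⁴ × 667×10³ m = 78.7 m/s:
V = [fR − √((fR)² − 4 fR V_g)]/2 = [78.7 − √(78.7² − 4×78.7×12)]/2 = 14.8 m/s
Supergeostrophic (V > V_g = 12 m/s), as expected around a high.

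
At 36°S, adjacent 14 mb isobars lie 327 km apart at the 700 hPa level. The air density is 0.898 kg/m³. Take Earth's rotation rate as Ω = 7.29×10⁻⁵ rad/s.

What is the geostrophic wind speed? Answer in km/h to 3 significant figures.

Coriolis parameter at 36°S:
f = 2Ω sin φ = 2 × 7.29×10⁻⁵ × sin 36° = 8.57×10⁻⁵ s⁻¹
Pressure gradient: |∂P/∂n| = 1400 Pa / 327000 m = 4.28×10⁻³ Pa/m
Geostrophic balance (pressure-gradient force = Coriolis force):
V_g = (1/(fρ)) |∂P/∂n| = 4.28×10⁻³ / (8.57×10⁻⁵ × 0.898) = 55.6 m/s
Converting: 55.6 m/s × 3.6 = 200 km/h

200 km/h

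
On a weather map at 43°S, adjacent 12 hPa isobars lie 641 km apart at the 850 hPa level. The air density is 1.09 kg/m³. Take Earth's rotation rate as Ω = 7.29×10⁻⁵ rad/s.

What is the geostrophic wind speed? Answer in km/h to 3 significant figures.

62.2 km/h

Coriolis parameter at 43°S:
f = 2Ω sin φ = 2 × 7.29×10⁻⁵ × sin 43° = 9.94×10⁻⁵ s⁻¹
Pressure gradient: |∂P/∂n| = 1200 Pa / 641000 m = 1.87×10⁻³ Pa/m
Geostrophic balance (pressure-gradient force = Coriolis force):
V_g = (1/(fρ)) |∂P/∂n| = 1.87×10⁻³ / (9.94×10⁻⁵ × 1.09) = 17.3 m/s
Converting: 17.3 m/s × 3.6 = 62.2 km/h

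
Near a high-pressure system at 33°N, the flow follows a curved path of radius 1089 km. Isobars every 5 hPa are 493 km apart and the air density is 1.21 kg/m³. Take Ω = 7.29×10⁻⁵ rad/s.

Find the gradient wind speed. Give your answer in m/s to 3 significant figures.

12.3 m/s

Coriolis parameter at 33°N:
f = 2Ω sin φ = 2 × 7.29×10⁻⁵ × sin 33° = 7.94×10⁻⁵ s⁻¹
Pressure gradient: |∂P/∂n| = 500 Pa / 493000 m = 1.01×10⁻³ Pa/m
Geostrophic speed: V_g = |∂P/∂n|/(fρ) = 1.01×10⁻³/(7.94×10⁻⁵ × 1.21) = 10.6 m/s
Around a high, pressure-gradient force acts outward with centrifugal, so Coriolis balances both:
fV = (1/ρ)|∂P/∂n| + V²/R  →  V² − fR·V + fR·V_g = 0
With fR = 7.94×10⁻⁵ × 1089×10³ m = 86.5 m/s:
V = [fR − √((fR)² − 4 fR V_g)]/2 = [86.5 − √(86.5² − 4×86.5×10.6)]/2 = 12.3 m/s
Supergeostrophic (V > V_g = 10.6 m/s), as expected around a high.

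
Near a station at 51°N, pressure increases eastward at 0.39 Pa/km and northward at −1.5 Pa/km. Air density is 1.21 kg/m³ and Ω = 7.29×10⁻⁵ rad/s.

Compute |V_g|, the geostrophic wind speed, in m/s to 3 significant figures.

11.3 m/s

Coriolis parameter at 51°N:
f = 2Ω sin φ = 2 × 7.29×10⁻⁵ × sin 51° = 1.13×10⁻⁴ s⁻¹
Component geostrophic relations (x east, y north):
u_g = −(1/(fρ)) ∂P/∂y,  v_g = (1/(fρ)) ∂P/∂x
u_g = −(−1.5×10⁻³)/(1.13×10⁻⁴ × 1.21) = 10.9 m/s;  v_g = (0.39×10⁻³)/(1.13×10⁻⁴ × 1.21) = 2.84 m/s
|V_g| = √(u_g² + v_g²) = 11.3 m/s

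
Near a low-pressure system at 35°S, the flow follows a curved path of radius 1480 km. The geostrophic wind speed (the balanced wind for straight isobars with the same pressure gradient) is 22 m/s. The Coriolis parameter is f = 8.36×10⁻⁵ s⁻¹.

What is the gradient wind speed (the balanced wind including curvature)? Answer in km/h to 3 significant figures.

Around a low, centrifugal force acts outward with Coriolis, so pressure-gradient force balances both:
(1/ρ)|∂P/∂n| = fV + V²/R  →  V² + fR·V − fR·V_g = 0
With fR = 8.36×10⁻⁵ × 1480×10³ m = 124 m/s:
V = [−fR + √((fR)² + 4 fR V_g)]/2 = [−124 + √(124² + 4×124×22)]/2 = 19.1 m/s
Subgeostrophic (V < V_g = 22 m/s), as expected around a low.
Converting: 19.1 m/s × 3.6 = 68.6 km/h

68.6 km/h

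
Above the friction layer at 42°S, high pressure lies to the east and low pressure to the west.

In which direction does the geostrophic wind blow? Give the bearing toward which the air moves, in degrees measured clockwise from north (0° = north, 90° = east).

180°

The pressure-gradient force points toward the west (bearing 270°).
Geostrophic balance: in the Southern Hemisphere the Coriolis force deflects motion to the left, so the geostrophic wind blows 90° to the left of the pressure-gradient force (low pressure on the right).
Rotating 270° by 90° counterclockwise gives 180° — the wind blows toward the south.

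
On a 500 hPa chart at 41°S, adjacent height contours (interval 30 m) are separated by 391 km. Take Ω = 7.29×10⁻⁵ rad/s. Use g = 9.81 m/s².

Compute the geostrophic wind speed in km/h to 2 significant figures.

Coriolis parameter at 41°S:
f = 2Ω sin φ = 2 × 7.29×10⁻⁵ × sin 41° = 9.57×10⁻⁵ s⁻¹
Height gradient: |∂Z/∂n| = 30 m / 391000 m = 7.67×10⁻⁵
On a pressure surface, geostrophic balance gives V_g = (g/f)|∂Z/∂n|:
V_g = 9.81 × 7.67×10⁻⁵ / 9.57×10⁻⁵ = 7.87 m/s
Converting: 7.87 m/s × 3.6 = 28 km/h

28 km/h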